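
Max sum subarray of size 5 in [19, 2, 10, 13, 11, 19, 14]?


[0:5]: 55
[1:6]: 55
[2:7]: 67

Max: 67 at [2:7]


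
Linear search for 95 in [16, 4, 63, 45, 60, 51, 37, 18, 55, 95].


i=0: 16!=95
i=1: 4!=95
i=2: 63!=95
i=3: 45!=95
i=4: 60!=95
i=5: 51!=95
i=6: 37!=95
i=7: 18!=95
i=8: 55!=95
i=9: 95==95 found!

Found at 9, 10 comps


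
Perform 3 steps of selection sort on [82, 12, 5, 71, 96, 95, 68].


Initial: [82, 12, 5, 71, 96, 95, 68]
Step 1: min=5 at 2
  Swap: [5, 12, 82, 71, 96, 95, 68]
Step 2: min=12 at 1
  Swap: [5, 12, 82, 71, 96, 95, 68]
Step 3: min=68 at 6
  Swap: [5, 12, 68, 71, 96, 95, 82]

After 3 steps: [5, 12, 68, 71, 96, 95, 82]


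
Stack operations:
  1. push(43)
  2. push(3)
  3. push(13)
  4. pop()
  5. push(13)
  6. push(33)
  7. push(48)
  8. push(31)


push(43) -> [43]
push(3) -> [43, 3]
push(13) -> [43, 3, 13]
pop()->13, [43, 3]
push(13) -> [43, 3, 13]
push(33) -> [43, 3, 13, 33]
push(48) -> [43, 3, 13, 33, 48]
push(31) -> [43, 3, 13, 33, 48, 31]

Final stack: [43, 3, 13, 33, 48, 31]


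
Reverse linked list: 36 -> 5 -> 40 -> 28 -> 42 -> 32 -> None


Step 1: curr=36, set curr.next=prev(None) | reversed so far: 36
Step 2: curr=5, set curr.next=prev(36) | reversed so far: 5 -> 36
Step 3: curr=40, set curr.next=prev(5) | reversed so far: 40 -> 5 -> 36
Step 4: curr=28, set curr.next=prev(40) | reversed so far: 28 -> 40 -> 5 -> 36
Step 5: curr=42, set curr.next=prev(28) | reversed so far: 42 -> 28 -> 40 -> 5 -> 36
Step 6: curr=32, set curr.next=prev(42) | reversed so far: 32 -> 42 -> 28 -> 40 -> 5 -> 36

32 -> 42 -> 28 -> 40 -> 5 -> 36 -> None


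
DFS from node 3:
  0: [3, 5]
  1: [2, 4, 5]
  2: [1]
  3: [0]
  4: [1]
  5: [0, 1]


Visit 3, push [0]
Visit 0, push [5]
Visit 5, push [1]
Visit 1, push [4, 2]
Visit 2, push []
Visit 4, push []

DFS order: [3, 0, 5, 1, 2, 4]


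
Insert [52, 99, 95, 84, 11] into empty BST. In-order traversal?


Insert 52: root
Insert 99: R from 52
Insert 95: R from 52 -> L from 99
Insert 84: R from 52 -> L from 99 -> L from 95
Insert 11: L from 52

In-order: [11, 52, 84, 95, 99]


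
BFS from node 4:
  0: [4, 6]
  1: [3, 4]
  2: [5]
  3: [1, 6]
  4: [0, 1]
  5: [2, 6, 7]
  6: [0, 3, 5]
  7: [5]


Visit 4, enqueue [0, 1]
Visit 0, enqueue [6]
Visit 1, enqueue [3]
Visit 6, enqueue [5]
Visit 3, enqueue []
Visit 5, enqueue [2, 7]
Visit 2, enqueue []
Visit 7, enqueue []

BFS order: [4, 0, 1, 6, 3, 5, 2, 7]


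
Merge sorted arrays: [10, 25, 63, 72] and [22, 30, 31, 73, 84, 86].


Take 10 from A
Take 22 from B
Take 25 from A
Take 30 from B
Take 31 from B
Take 63 from A
Take 72 from A

Merged: [10, 22, 25, 30, 31, 63, 72, 73, 84, 86]


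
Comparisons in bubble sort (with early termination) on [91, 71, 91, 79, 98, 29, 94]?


Algorithm: bubble sort (with early termination)
Input: [91, 71, 91, 79, 98, 29, 94]
Sorted: [29, 71, 79, 91, 91, 94, 98]

21


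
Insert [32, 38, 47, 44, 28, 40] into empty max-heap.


Insert 32: [32]
Insert 38: [38, 32]
Insert 47: [47, 32, 38]
Insert 44: [47, 44, 38, 32]
Insert 28: [47, 44, 38, 32, 28]
Insert 40: [47, 44, 40, 32, 28, 38]

Final heap: [47, 44, 40, 32, 28, 38]


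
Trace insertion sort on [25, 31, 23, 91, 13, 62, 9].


Initial: [25, 31, 23, 91, 13, 62, 9]
Insert 31: [25, 31, 23, 91, 13, 62, 9]
Insert 23: [23, 25, 31, 91, 13, 62, 9]
Insert 91: [23, 25, 31, 91, 13, 62, 9]
Insert 13: [13, 23, 25, 31, 91, 62, 9]
Insert 62: [13, 23, 25, 31, 62, 91, 9]
Insert 9: [9, 13, 23, 25, 31, 62, 91]

Sorted: [9, 13, 23, 25, 31, 62, 91]


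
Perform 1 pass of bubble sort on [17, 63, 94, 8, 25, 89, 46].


Initial: [17, 63, 94, 8, 25, 89, 46]
Pass 1: [17, 63, 8, 25, 89, 46, 94] (4 swaps)

After 1 pass: [17, 63, 8, 25, 89, 46, 94]


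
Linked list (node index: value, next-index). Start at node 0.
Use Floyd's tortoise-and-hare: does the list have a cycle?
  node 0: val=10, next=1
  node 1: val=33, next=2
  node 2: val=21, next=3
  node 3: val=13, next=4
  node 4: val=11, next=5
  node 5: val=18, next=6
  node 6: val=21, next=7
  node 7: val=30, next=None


Floyd's tortoise (slow, +1) and hare (fast, +2):
  init: slow=0, fast=0
  step 1: slow=1, fast=2
  step 2: slow=2, fast=4
  step 3: slow=3, fast=6
  step 4: fast 6->7->None, no cycle

Cycle: no


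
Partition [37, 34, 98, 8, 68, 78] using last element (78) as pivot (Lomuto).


Pivot: 78
  37 <= 78: advance i (no swap)
  34 <= 78: advance i (no swap)
  8 <= 78: swap -> [37, 34, 8, 98, 68, 78]
  68 <= 78: swap -> [37, 34, 8, 68, 98, 78]
Place pivot at 4: [37, 34, 8, 68, 78, 98]

Partitioned: [37, 34, 8, 68, 78, 98]


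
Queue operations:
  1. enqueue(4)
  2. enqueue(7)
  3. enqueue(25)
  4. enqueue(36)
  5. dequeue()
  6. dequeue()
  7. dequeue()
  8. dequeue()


enqueue(4) -> [4]
enqueue(7) -> [4, 7]
enqueue(25) -> [4, 7, 25]
enqueue(36) -> [4, 7, 25, 36]
dequeue()->4, [7, 25, 36]
dequeue()->7, [25, 36]
dequeue()->25, [36]
dequeue()->36, []

Final queue: []


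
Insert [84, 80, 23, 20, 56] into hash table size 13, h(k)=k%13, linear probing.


Insert 84: h=6 -> slot 6
Insert 80: h=2 -> slot 2
Insert 23: h=10 -> slot 10
Insert 20: h=7 -> slot 7
Insert 56: h=4 -> slot 4

Table: [None, None, 80, None, 56, None, 84, 20, None, None, 23, None, None]


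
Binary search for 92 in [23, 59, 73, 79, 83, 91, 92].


Step 1: lo=0, hi=6, mid=3, val=79
Step 2: lo=4, hi=6, mid=5, val=91
Step 3: lo=6, hi=6, mid=6, val=92

Found at index 6


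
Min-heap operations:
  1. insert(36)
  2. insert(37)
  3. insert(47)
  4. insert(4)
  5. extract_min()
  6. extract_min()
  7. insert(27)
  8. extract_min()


insert(36) -> [36]
insert(37) -> [36, 37]
insert(47) -> [36, 37, 47]
insert(4) -> [4, 36, 47, 37]
extract_min()->4, [36, 37, 47]
extract_min()->36, [37, 47]
insert(27) -> [27, 47, 37]
extract_min()->27, [37, 47]

Final heap: [37, 47]


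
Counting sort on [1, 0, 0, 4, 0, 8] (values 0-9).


Input: [1, 0, 0, 4, 0, 8]
Counts: [3, 1, 0, 0, 1, 0, 0, 0, 1, 0]

Sorted: [0, 0, 0, 1, 4, 8]


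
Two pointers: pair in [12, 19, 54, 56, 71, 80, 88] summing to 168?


lo=0(12)+hi=6(88)=100
lo=1(19)+hi=6(88)=107
lo=2(54)+hi=6(88)=142
lo=3(56)+hi=6(88)=144
lo=4(71)+hi=6(88)=159
lo=5(80)+hi=6(88)=168

Yes: 80+88=168


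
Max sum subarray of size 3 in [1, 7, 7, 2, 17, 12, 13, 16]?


[0:3]: 15
[1:4]: 16
[2:5]: 26
[3:6]: 31
[4:7]: 42
[5:8]: 41

Max: 42 at [4:7]


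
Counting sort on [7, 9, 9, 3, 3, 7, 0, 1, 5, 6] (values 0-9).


Input: [7, 9, 9, 3, 3, 7, 0, 1, 5, 6]
Counts: [1, 1, 0, 2, 0, 1, 1, 2, 0, 2]

Sorted: [0, 1, 3, 3, 5, 6, 7, 7, 9, 9]


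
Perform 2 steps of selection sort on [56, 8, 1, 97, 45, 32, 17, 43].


Initial: [56, 8, 1, 97, 45, 32, 17, 43]
Step 1: min=1 at 2
  Swap: [1, 8, 56, 97, 45, 32, 17, 43]
Step 2: min=8 at 1
  Swap: [1, 8, 56, 97, 45, 32, 17, 43]

After 2 steps: [1, 8, 56, 97, 45, 32, 17, 43]


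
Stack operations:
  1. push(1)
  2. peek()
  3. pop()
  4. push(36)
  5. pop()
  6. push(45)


push(1) -> [1]
peek()->1
pop()->1, []
push(36) -> [36]
pop()->36, []
push(45) -> [45]

Final stack: [45]


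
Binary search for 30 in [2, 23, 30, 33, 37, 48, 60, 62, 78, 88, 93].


Step 1: lo=0, hi=10, mid=5, val=48
Step 2: lo=0, hi=4, mid=2, val=30

Found at index 2


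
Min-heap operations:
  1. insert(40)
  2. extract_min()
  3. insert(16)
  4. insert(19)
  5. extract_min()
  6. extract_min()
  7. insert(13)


insert(40) -> [40]
extract_min()->40, []
insert(16) -> [16]
insert(19) -> [16, 19]
extract_min()->16, [19]
extract_min()->19, []
insert(13) -> [13]

Final heap: [13]


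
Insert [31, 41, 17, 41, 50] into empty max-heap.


Insert 31: [31]
Insert 41: [41, 31]
Insert 17: [41, 31, 17]
Insert 41: [41, 41, 17, 31]
Insert 50: [50, 41, 17, 31, 41]

Final heap: [50, 41, 17, 31, 41]


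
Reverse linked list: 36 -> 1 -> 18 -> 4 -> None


Step 1: curr=36, set curr.next=prev(None) | reversed so far: 36
Step 2: curr=1, set curr.next=prev(36) | reversed so far: 1 -> 36
Step 3: curr=18, set curr.next=prev(1) | reversed so far: 18 -> 1 -> 36
Step 4: curr=4, set curr.next=prev(18) | reversed so far: 4 -> 18 -> 1 -> 36

4 -> 18 -> 1 -> 36 -> None


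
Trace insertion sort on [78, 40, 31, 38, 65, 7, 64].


Initial: [78, 40, 31, 38, 65, 7, 64]
Insert 40: [40, 78, 31, 38, 65, 7, 64]
Insert 31: [31, 40, 78, 38, 65, 7, 64]
Insert 38: [31, 38, 40, 78, 65, 7, 64]
Insert 65: [31, 38, 40, 65, 78, 7, 64]
Insert 7: [7, 31, 38, 40, 65, 78, 64]
Insert 64: [7, 31, 38, 40, 64, 65, 78]

Sorted: [7, 31, 38, 40, 64, 65, 78]


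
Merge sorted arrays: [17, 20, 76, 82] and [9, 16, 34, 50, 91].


Take 9 from B
Take 16 from B
Take 17 from A
Take 20 from A
Take 34 from B
Take 50 from B
Take 76 from A
Take 82 from A

Merged: [9, 16, 17, 20, 34, 50, 76, 82, 91]


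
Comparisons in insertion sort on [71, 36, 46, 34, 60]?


Algorithm: insertion sort
Input: [71, 36, 46, 34, 60]
Sorted: [34, 36, 46, 60, 71]

8


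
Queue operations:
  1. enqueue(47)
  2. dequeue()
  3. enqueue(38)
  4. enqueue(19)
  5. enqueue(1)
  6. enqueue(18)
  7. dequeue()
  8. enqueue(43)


enqueue(47) -> [47]
dequeue()->47, []
enqueue(38) -> [38]
enqueue(19) -> [38, 19]
enqueue(1) -> [38, 19, 1]
enqueue(18) -> [38, 19, 1, 18]
dequeue()->38, [19, 1, 18]
enqueue(43) -> [19, 1, 18, 43]

Final queue: [19, 1, 18, 43]


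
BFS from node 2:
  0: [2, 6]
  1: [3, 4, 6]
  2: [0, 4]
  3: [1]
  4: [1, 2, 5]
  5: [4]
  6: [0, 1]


Visit 2, enqueue [0, 4]
Visit 0, enqueue [6]
Visit 4, enqueue [1, 5]
Visit 6, enqueue []
Visit 1, enqueue [3]
Visit 5, enqueue []
Visit 3, enqueue []

BFS order: [2, 0, 4, 6, 1, 5, 3]


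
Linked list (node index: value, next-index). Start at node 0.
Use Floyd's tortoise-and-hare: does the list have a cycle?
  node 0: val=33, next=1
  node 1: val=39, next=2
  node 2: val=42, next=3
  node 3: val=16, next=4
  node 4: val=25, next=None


Floyd's tortoise (slow, +1) and hare (fast, +2):
  init: slow=0, fast=0
  step 1: slow=1, fast=2
  step 2: slow=2, fast=4
  step 3: fast -> None, no cycle

Cycle: no


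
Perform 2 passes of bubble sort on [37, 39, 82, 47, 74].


Initial: [37, 39, 82, 47, 74]
Pass 1: [37, 39, 47, 74, 82] (2 swaps)
Pass 2: [37, 39, 47, 74, 82] (0 swaps)

After 2 passes: [37, 39, 47, 74, 82]


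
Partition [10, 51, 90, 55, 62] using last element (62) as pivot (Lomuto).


Pivot: 62
  10 <= 62: advance i (no swap)
  51 <= 62: advance i (no swap)
  55 <= 62: swap -> [10, 51, 55, 90, 62]
Place pivot at 3: [10, 51, 55, 62, 90]

Partitioned: [10, 51, 55, 62, 90]


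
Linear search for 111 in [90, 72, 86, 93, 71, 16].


i=0: 90!=111
i=1: 72!=111
i=2: 86!=111
i=3: 93!=111
i=4: 71!=111
i=5: 16!=111

Not found, 6 comps


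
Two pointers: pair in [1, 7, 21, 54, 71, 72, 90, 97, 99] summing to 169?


lo=0(1)+hi=8(99)=100
lo=1(7)+hi=8(99)=106
lo=2(21)+hi=8(99)=120
lo=3(54)+hi=8(99)=153
lo=4(71)+hi=8(99)=170
lo=4(71)+hi=7(97)=168
lo=5(72)+hi=7(97)=169

Yes: 72+97=169


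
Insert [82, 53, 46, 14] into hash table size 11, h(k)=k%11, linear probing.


Insert 82: h=5 -> slot 5
Insert 53: h=9 -> slot 9
Insert 46: h=2 -> slot 2
Insert 14: h=3 -> slot 3

Table: [None, None, 46, 14, None, 82, None, None, None, 53, None]


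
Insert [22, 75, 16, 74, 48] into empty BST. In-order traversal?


Insert 22: root
Insert 75: R from 22
Insert 16: L from 22
Insert 74: R from 22 -> L from 75
Insert 48: R from 22 -> L from 75 -> L from 74

In-order: [16, 22, 48, 74, 75]


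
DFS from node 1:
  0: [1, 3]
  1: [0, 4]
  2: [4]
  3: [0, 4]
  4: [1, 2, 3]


Visit 1, push [4, 0]
Visit 0, push [3]
Visit 3, push [4]
Visit 4, push [2]
Visit 2, push []

DFS order: [1, 0, 3, 4, 2]


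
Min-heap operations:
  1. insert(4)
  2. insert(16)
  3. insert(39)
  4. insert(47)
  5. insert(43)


insert(4) -> [4]
insert(16) -> [4, 16]
insert(39) -> [4, 16, 39]
insert(47) -> [4, 16, 39, 47]
insert(43) -> [4, 16, 39, 47, 43]

Final heap: [4, 16, 39, 47, 43]


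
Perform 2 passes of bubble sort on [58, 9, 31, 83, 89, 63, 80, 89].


Initial: [58, 9, 31, 83, 89, 63, 80, 89]
Pass 1: [9, 31, 58, 83, 63, 80, 89, 89] (4 swaps)
Pass 2: [9, 31, 58, 63, 80, 83, 89, 89] (2 swaps)

After 2 passes: [9, 31, 58, 63, 80, 83, 89, 89]


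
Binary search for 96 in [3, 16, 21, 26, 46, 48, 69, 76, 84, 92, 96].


Step 1: lo=0, hi=10, mid=5, val=48
Step 2: lo=6, hi=10, mid=8, val=84
Step 3: lo=9, hi=10, mid=9, val=92
Step 4: lo=10, hi=10, mid=10, val=96

Found at index 10


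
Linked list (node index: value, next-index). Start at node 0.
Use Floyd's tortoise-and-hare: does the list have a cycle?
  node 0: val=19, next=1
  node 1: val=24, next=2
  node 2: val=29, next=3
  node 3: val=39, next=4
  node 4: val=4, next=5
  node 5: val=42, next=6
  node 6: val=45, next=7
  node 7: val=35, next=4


Floyd's tortoise (slow, +1) and hare (fast, +2):
  init: slow=0, fast=0
  step 1: slow=1, fast=2
  step 2: slow=2, fast=4
  step 3: slow=3, fast=6
  step 4: slow=4, fast=4
  slow == fast at node 4: cycle detected

Cycle: yes


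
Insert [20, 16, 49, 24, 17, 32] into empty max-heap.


Insert 20: [20]
Insert 16: [20, 16]
Insert 49: [49, 16, 20]
Insert 24: [49, 24, 20, 16]
Insert 17: [49, 24, 20, 16, 17]
Insert 32: [49, 24, 32, 16, 17, 20]

Final heap: [49, 24, 32, 16, 17, 20]


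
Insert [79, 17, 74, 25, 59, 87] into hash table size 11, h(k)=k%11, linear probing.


Insert 79: h=2 -> slot 2
Insert 17: h=6 -> slot 6
Insert 74: h=8 -> slot 8
Insert 25: h=3 -> slot 3
Insert 59: h=4 -> slot 4
Insert 87: h=10 -> slot 10

Table: [None, None, 79, 25, 59, None, 17, None, 74, None, 87]


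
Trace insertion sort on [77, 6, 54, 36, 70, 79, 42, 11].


Initial: [77, 6, 54, 36, 70, 79, 42, 11]
Insert 6: [6, 77, 54, 36, 70, 79, 42, 11]
Insert 54: [6, 54, 77, 36, 70, 79, 42, 11]
Insert 36: [6, 36, 54, 77, 70, 79, 42, 11]
Insert 70: [6, 36, 54, 70, 77, 79, 42, 11]
Insert 79: [6, 36, 54, 70, 77, 79, 42, 11]
Insert 42: [6, 36, 42, 54, 70, 77, 79, 11]
Insert 11: [6, 11, 36, 42, 54, 70, 77, 79]

Sorted: [6, 11, 36, 42, 54, 70, 77, 79]


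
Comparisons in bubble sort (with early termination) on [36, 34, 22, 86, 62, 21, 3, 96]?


Algorithm: bubble sort (with early termination)
Input: [36, 34, 22, 86, 62, 21, 3, 96]
Sorted: [3, 21, 22, 34, 36, 62, 86, 96]

28


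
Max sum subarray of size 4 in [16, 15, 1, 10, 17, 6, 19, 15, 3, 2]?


[0:4]: 42
[1:5]: 43
[2:6]: 34
[3:7]: 52
[4:8]: 57
[5:9]: 43
[6:10]: 39

Max: 57 at [4:8]


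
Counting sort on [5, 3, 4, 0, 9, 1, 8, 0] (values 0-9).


Input: [5, 3, 4, 0, 9, 1, 8, 0]
Counts: [2, 1, 0, 1, 1, 1, 0, 0, 1, 1]

Sorted: [0, 0, 1, 3, 4, 5, 8, 9]


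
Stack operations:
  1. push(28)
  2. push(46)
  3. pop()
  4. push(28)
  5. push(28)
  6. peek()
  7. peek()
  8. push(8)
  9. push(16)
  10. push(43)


push(28) -> [28]
push(46) -> [28, 46]
pop()->46, [28]
push(28) -> [28, 28]
push(28) -> [28, 28, 28]
peek()->28
peek()->28
push(8) -> [28, 28, 28, 8]
push(16) -> [28, 28, 28, 8, 16]
push(43) -> [28, 28, 28, 8, 16, 43]

Final stack: [28, 28, 28, 8, 16, 43]


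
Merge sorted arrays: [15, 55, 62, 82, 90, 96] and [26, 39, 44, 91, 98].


Take 15 from A
Take 26 from B
Take 39 from B
Take 44 from B
Take 55 from A
Take 62 from A
Take 82 from A
Take 90 from A
Take 91 from B
Take 96 from A

Merged: [15, 26, 39, 44, 55, 62, 82, 90, 91, 96, 98]


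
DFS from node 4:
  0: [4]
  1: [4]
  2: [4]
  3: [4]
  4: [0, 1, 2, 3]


Visit 4, push [3, 2, 1, 0]
Visit 0, push []
Visit 1, push []
Visit 2, push []
Visit 3, push []

DFS order: [4, 0, 1, 2, 3]


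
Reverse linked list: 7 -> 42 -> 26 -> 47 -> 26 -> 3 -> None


Step 1: curr=7, set curr.next=prev(None) | reversed so far: 7
Step 2: curr=42, set curr.next=prev(7) | reversed so far: 42 -> 7
Step 3: curr=26, set curr.next=prev(42) | reversed so far: 26 -> 42 -> 7
Step 4: curr=47, set curr.next=prev(26) | reversed so far: 47 -> 26 -> 42 -> 7
Step 5: curr=26, set curr.next=prev(47) | reversed so far: 26 -> 47 -> 26 -> 42 -> 7
Step 6: curr=3, set curr.next=prev(26) | reversed so far: 3 -> 26 -> 47 -> 26 -> 42 -> 7

3 -> 26 -> 47 -> 26 -> 42 -> 7 -> None


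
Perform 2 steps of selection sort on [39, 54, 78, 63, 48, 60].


Initial: [39, 54, 78, 63, 48, 60]
Step 1: min=39 at 0
  Swap: [39, 54, 78, 63, 48, 60]
Step 2: min=48 at 4
  Swap: [39, 48, 78, 63, 54, 60]

After 2 steps: [39, 48, 78, 63, 54, 60]


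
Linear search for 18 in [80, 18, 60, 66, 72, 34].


i=0: 80!=18
i=1: 18==18 found!

Found at 1, 2 comps


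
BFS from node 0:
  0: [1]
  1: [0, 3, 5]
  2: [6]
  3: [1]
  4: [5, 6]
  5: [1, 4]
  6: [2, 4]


Visit 0, enqueue [1]
Visit 1, enqueue [3, 5]
Visit 3, enqueue []
Visit 5, enqueue [4]
Visit 4, enqueue [6]
Visit 6, enqueue [2]
Visit 2, enqueue []

BFS order: [0, 1, 3, 5, 4, 6, 2]


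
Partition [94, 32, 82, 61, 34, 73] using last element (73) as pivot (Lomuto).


Pivot: 73
  32 <= 73: swap -> [32, 94, 82, 61, 34, 73]
  61 <= 73: swap -> [32, 61, 82, 94, 34, 73]
  34 <= 73: swap -> [32, 61, 34, 94, 82, 73]
Place pivot at 3: [32, 61, 34, 73, 82, 94]

Partitioned: [32, 61, 34, 73, 82, 94]


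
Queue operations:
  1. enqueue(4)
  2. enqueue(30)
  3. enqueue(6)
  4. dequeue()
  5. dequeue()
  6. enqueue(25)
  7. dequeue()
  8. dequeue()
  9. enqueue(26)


enqueue(4) -> [4]
enqueue(30) -> [4, 30]
enqueue(6) -> [4, 30, 6]
dequeue()->4, [30, 6]
dequeue()->30, [6]
enqueue(25) -> [6, 25]
dequeue()->6, [25]
dequeue()->25, []
enqueue(26) -> [26]

Final queue: [26]


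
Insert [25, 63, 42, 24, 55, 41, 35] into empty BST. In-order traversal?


Insert 25: root
Insert 63: R from 25
Insert 42: R from 25 -> L from 63
Insert 24: L from 25
Insert 55: R from 25 -> L from 63 -> R from 42
Insert 41: R from 25 -> L from 63 -> L from 42
Insert 35: R from 25 -> L from 63 -> L from 42 -> L from 41

In-order: [24, 25, 35, 41, 42, 55, 63]


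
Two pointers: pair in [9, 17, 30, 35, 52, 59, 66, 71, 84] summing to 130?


lo=0(9)+hi=8(84)=93
lo=1(17)+hi=8(84)=101
lo=2(30)+hi=8(84)=114
lo=3(35)+hi=8(84)=119
lo=4(52)+hi=8(84)=136
lo=4(52)+hi=7(71)=123
lo=5(59)+hi=7(71)=130

Yes: 59+71=130


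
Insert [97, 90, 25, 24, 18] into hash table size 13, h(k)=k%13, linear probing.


Insert 97: h=6 -> slot 6
Insert 90: h=12 -> slot 12
Insert 25: h=12, 1 probes -> slot 0
Insert 24: h=11 -> slot 11
Insert 18: h=5 -> slot 5

Table: [25, None, None, None, None, 18, 97, None, None, None, None, 24, 90]


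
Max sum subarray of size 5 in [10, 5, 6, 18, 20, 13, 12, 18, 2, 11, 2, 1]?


[0:5]: 59
[1:6]: 62
[2:7]: 69
[3:8]: 81
[4:9]: 65
[5:10]: 56
[6:11]: 45
[7:12]: 34

Max: 81 at [3:8]


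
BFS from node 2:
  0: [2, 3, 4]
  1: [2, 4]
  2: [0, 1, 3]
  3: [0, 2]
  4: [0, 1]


Visit 2, enqueue [0, 1, 3]
Visit 0, enqueue [4]
Visit 1, enqueue []
Visit 3, enqueue []
Visit 4, enqueue []

BFS order: [2, 0, 1, 3, 4]


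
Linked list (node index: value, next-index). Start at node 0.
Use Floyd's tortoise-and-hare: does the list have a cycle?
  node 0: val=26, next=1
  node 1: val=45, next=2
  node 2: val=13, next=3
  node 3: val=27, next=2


Floyd's tortoise (slow, +1) and hare (fast, +2):
  init: slow=0, fast=0
  step 1: slow=1, fast=2
  step 2: slow=2, fast=2
  slow == fast at node 2: cycle detected

Cycle: yes


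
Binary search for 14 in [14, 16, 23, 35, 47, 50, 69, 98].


Step 1: lo=0, hi=7, mid=3, val=35
Step 2: lo=0, hi=2, mid=1, val=16
Step 3: lo=0, hi=0, mid=0, val=14

Found at index 0


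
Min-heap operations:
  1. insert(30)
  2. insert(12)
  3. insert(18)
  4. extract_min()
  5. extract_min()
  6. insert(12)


insert(30) -> [30]
insert(12) -> [12, 30]
insert(18) -> [12, 30, 18]
extract_min()->12, [18, 30]
extract_min()->18, [30]
insert(12) -> [12, 30]

Final heap: [12, 30]


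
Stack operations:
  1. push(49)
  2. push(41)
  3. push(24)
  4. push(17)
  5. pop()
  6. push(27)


push(49) -> [49]
push(41) -> [49, 41]
push(24) -> [49, 41, 24]
push(17) -> [49, 41, 24, 17]
pop()->17, [49, 41, 24]
push(27) -> [49, 41, 24, 27]

Final stack: [49, 41, 24, 27]


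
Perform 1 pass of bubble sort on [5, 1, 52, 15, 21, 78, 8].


Initial: [5, 1, 52, 15, 21, 78, 8]
Pass 1: [1, 5, 15, 21, 52, 8, 78] (4 swaps)

After 1 pass: [1, 5, 15, 21, 52, 8, 78]


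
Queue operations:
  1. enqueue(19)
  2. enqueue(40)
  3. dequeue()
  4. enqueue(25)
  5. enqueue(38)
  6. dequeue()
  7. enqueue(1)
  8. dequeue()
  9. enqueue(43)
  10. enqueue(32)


enqueue(19) -> [19]
enqueue(40) -> [19, 40]
dequeue()->19, [40]
enqueue(25) -> [40, 25]
enqueue(38) -> [40, 25, 38]
dequeue()->40, [25, 38]
enqueue(1) -> [25, 38, 1]
dequeue()->25, [38, 1]
enqueue(43) -> [38, 1, 43]
enqueue(32) -> [38, 1, 43, 32]

Final queue: [38, 1, 43, 32]


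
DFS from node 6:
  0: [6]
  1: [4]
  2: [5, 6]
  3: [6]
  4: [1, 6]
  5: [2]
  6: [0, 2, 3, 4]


Visit 6, push [4, 3, 2, 0]
Visit 0, push []
Visit 2, push [5]
Visit 5, push []
Visit 3, push []
Visit 4, push [1]
Visit 1, push []

DFS order: [6, 0, 2, 5, 3, 4, 1]


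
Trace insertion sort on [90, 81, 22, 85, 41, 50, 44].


Initial: [90, 81, 22, 85, 41, 50, 44]
Insert 81: [81, 90, 22, 85, 41, 50, 44]
Insert 22: [22, 81, 90, 85, 41, 50, 44]
Insert 85: [22, 81, 85, 90, 41, 50, 44]
Insert 41: [22, 41, 81, 85, 90, 50, 44]
Insert 50: [22, 41, 50, 81, 85, 90, 44]
Insert 44: [22, 41, 44, 50, 81, 85, 90]

Sorted: [22, 41, 44, 50, 81, 85, 90]


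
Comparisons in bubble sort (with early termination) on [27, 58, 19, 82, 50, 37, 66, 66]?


Algorithm: bubble sort (with early termination)
Input: [27, 58, 19, 82, 50, 37, 66, 66]
Sorted: [19, 27, 37, 50, 58, 66, 66, 82]

22


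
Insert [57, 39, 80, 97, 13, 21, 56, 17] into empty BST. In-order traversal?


Insert 57: root
Insert 39: L from 57
Insert 80: R from 57
Insert 97: R from 57 -> R from 80
Insert 13: L from 57 -> L from 39
Insert 21: L from 57 -> L from 39 -> R from 13
Insert 56: L from 57 -> R from 39
Insert 17: L from 57 -> L from 39 -> R from 13 -> L from 21

In-order: [13, 17, 21, 39, 56, 57, 80, 97]


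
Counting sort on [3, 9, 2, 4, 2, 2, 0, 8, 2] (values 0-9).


Input: [3, 9, 2, 4, 2, 2, 0, 8, 2]
Counts: [1, 0, 4, 1, 1, 0, 0, 0, 1, 1]

Sorted: [0, 2, 2, 2, 2, 3, 4, 8, 9]


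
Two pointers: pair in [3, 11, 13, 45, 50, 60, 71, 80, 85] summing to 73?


lo=0(3)+hi=8(85)=88
lo=0(3)+hi=7(80)=83
lo=0(3)+hi=6(71)=74
lo=0(3)+hi=5(60)=63
lo=1(11)+hi=5(60)=71
lo=2(13)+hi=5(60)=73

Yes: 13+60=73


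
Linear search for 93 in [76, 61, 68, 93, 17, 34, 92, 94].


i=0: 76!=93
i=1: 61!=93
i=2: 68!=93
i=3: 93==93 found!

Found at 3, 4 comps


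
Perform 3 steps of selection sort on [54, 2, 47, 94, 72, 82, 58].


Initial: [54, 2, 47, 94, 72, 82, 58]
Step 1: min=2 at 1
  Swap: [2, 54, 47, 94, 72, 82, 58]
Step 2: min=47 at 2
  Swap: [2, 47, 54, 94, 72, 82, 58]
Step 3: min=54 at 2
  Swap: [2, 47, 54, 94, 72, 82, 58]

After 3 steps: [2, 47, 54, 94, 72, 82, 58]


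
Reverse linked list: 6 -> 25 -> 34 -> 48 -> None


Step 1: curr=6, set curr.next=prev(None) | reversed so far: 6
Step 2: curr=25, set curr.next=prev(6) | reversed so far: 25 -> 6
Step 3: curr=34, set curr.next=prev(25) | reversed so far: 34 -> 25 -> 6
Step 4: curr=48, set curr.next=prev(34) | reversed so far: 48 -> 34 -> 25 -> 6

48 -> 34 -> 25 -> 6 -> None


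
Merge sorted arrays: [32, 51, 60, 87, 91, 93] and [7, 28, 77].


Take 7 from B
Take 28 from B
Take 32 from A
Take 51 from A
Take 60 from A
Take 77 from B

Merged: [7, 28, 32, 51, 60, 77, 87, 91, 93]


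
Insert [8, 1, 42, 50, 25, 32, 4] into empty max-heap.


Insert 8: [8]
Insert 1: [8, 1]
Insert 42: [42, 1, 8]
Insert 50: [50, 42, 8, 1]
Insert 25: [50, 42, 8, 1, 25]
Insert 32: [50, 42, 32, 1, 25, 8]
Insert 4: [50, 42, 32, 1, 25, 8, 4]

Final heap: [50, 42, 32, 1, 25, 8, 4]


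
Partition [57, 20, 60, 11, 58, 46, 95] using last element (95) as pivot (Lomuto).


Pivot: 95
  57 <= 95: advance i (no swap)
  20 <= 95: advance i (no swap)
  60 <= 95: advance i (no swap)
  11 <= 95: advance i (no swap)
  58 <= 95: advance i (no swap)
  46 <= 95: advance i (no swap)
Place pivot at 6: [57, 20, 60, 11, 58, 46, 95]

Partitioned: [57, 20, 60, 11, 58, 46, 95]


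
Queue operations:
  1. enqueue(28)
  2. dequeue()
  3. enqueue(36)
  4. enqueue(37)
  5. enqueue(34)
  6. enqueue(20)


enqueue(28) -> [28]
dequeue()->28, []
enqueue(36) -> [36]
enqueue(37) -> [36, 37]
enqueue(34) -> [36, 37, 34]
enqueue(20) -> [36, 37, 34, 20]

Final queue: [36, 37, 34, 20]


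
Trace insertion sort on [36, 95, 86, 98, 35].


Initial: [36, 95, 86, 98, 35]
Insert 95: [36, 95, 86, 98, 35]
Insert 86: [36, 86, 95, 98, 35]
Insert 98: [36, 86, 95, 98, 35]
Insert 35: [35, 36, 86, 95, 98]

Sorted: [35, 36, 86, 95, 98]


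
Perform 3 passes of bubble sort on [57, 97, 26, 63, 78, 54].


Initial: [57, 97, 26, 63, 78, 54]
Pass 1: [57, 26, 63, 78, 54, 97] (4 swaps)
Pass 2: [26, 57, 63, 54, 78, 97] (2 swaps)
Pass 3: [26, 57, 54, 63, 78, 97] (1 swaps)

After 3 passes: [26, 57, 54, 63, 78, 97]


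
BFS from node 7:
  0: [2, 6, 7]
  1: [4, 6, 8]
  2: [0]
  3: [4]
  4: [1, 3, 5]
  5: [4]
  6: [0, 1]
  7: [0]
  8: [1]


Visit 7, enqueue [0]
Visit 0, enqueue [2, 6]
Visit 2, enqueue []
Visit 6, enqueue [1]
Visit 1, enqueue [4, 8]
Visit 4, enqueue [3, 5]
Visit 8, enqueue []
Visit 3, enqueue []
Visit 5, enqueue []

BFS order: [7, 0, 2, 6, 1, 4, 8, 3, 5]


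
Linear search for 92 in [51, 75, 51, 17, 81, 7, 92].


i=0: 51!=92
i=1: 75!=92
i=2: 51!=92
i=3: 17!=92
i=4: 81!=92
i=5: 7!=92
i=6: 92==92 found!

Found at 6, 7 comps


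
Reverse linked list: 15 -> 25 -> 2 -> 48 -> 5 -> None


Step 1: curr=15, set curr.next=prev(None) | reversed so far: 15
Step 2: curr=25, set curr.next=prev(15) | reversed so far: 25 -> 15
Step 3: curr=2, set curr.next=prev(25) | reversed so far: 2 -> 25 -> 15
Step 4: curr=48, set curr.next=prev(2) | reversed so far: 48 -> 2 -> 25 -> 15
Step 5: curr=5, set curr.next=prev(48) | reversed so far: 5 -> 48 -> 2 -> 25 -> 15

5 -> 48 -> 2 -> 25 -> 15 -> None


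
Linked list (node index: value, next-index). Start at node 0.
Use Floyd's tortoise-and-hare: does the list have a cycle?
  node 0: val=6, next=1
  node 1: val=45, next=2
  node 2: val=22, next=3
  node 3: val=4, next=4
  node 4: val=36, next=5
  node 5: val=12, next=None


Floyd's tortoise (slow, +1) and hare (fast, +2):
  init: slow=0, fast=0
  step 1: slow=1, fast=2
  step 2: slow=2, fast=4
  step 3: fast 4->5->None, no cycle

Cycle: no


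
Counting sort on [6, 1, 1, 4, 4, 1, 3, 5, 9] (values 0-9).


Input: [6, 1, 1, 4, 4, 1, 3, 5, 9]
Counts: [0, 3, 0, 1, 2, 1, 1, 0, 0, 1]

Sorted: [1, 1, 1, 3, 4, 4, 5, 6, 9]


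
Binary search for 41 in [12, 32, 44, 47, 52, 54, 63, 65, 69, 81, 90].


Step 1: lo=0, hi=10, mid=5, val=54
Step 2: lo=0, hi=4, mid=2, val=44
Step 3: lo=0, hi=1, mid=0, val=12
Step 4: lo=1, hi=1, mid=1, val=32

Not found


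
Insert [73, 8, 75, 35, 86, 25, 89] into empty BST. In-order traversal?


Insert 73: root
Insert 8: L from 73
Insert 75: R from 73
Insert 35: L from 73 -> R from 8
Insert 86: R from 73 -> R from 75
Insert 25: L from 73 -> R from 8 -> L from 35
Insert 89: R from 73 -> R from 75 -> R from 86

In-order: [8, 25, 35, 73, 75, 86, 89]


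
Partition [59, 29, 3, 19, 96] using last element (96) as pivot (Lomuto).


Pivot: 96
  59 <= 96: advance i (no swap)
  29 <= 96: advance i (no swap)
  3 <= 96: advance i (no swap)
  19 <= 96: advance i (no swap)
Place pivot at 4: [59, 29, 3, 19, 96]

Partitioned: [59, 29, 3, 19, 96]


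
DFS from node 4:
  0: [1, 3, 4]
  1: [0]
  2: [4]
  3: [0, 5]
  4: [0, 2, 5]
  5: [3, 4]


Visit 4, push [5, 2, 0]
Visit 0, push [3, 1]
Visit 1, push []
Visit 3, push [5]
Visit 5, push []
Visit 2, push []

DFS order: [4, 0, 1, 3, 5, 2]


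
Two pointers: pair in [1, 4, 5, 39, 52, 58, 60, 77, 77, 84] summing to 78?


lo=0(1)+hi=9(84)=85
lo=0(1)+hi=8(77)=78

Yes: 1+77=78


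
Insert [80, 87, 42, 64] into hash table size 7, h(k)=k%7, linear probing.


Insert 80: h=3 -> slot 3
Insert 87: h=3, 1 probes -> slot 4
Insert 42: h=0 -> slot 0
Insert 64: h=1 -> slot 1

Table: [42, 64, None, 80, 87, None, None]


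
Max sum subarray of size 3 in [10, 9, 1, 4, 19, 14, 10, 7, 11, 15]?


[0:3]: 20
[1:4]: 14
[2:5]: 24
[3:6]: 37
[4:7]: 43
[5:8]: 31
[6:9]: 28
[7:10]: 33

Max: 43 at [4:7]


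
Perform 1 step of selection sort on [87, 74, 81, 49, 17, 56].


Initial: [87, 74, 81, 49, 17, 56]
Step 1: min=17 at 4
  Swap: [17, 74, 81, 49, 87, 56]

After 1 step: [17, 74, 81, 49, 87, 56]


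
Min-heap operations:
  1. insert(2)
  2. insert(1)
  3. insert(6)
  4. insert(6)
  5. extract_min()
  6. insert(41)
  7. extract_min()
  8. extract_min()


insert(2) -> [2]
insert(1) -> [1, 2]
insert(6) -> [1, 2, 6]
insert(6) -> [1, 2, 6, 6]
extract_min()->1, [2, 6, 6]
insert(41) -> [2, 6, 6, 41]
extract_min()->2, [6, 6, 41]
extract_min()->6, [6, 41]

Final heap: [6, 41]


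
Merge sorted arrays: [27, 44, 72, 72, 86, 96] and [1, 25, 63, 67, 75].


Take 1 from B
Take 25 from B
Take 27 from A
Take 44 from A
Take 63 from B
Take 67 from B
Take 72 from A
Take 72 from A
Take 75 from B

Merged: [1, 25, 27, 44, 63, 67, 72, 72, 75, 86, 96]


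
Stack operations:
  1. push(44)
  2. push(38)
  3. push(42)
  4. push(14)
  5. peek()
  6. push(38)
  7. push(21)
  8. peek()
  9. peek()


push(44) -> [44]
push(38) -> [44, 38]
push(42) -> [44, 38, 42]
push(14) -> [44, 38, 42, 14]
peek()->14
push(38) -> [44, 38, 42, 14, 38]
push(21) -> [44, 38, 42, 14, 38, 21]
peek()->21
peek()->21

Final stack: [44, 38, 42, 14, 38, 21]


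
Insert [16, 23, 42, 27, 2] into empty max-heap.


Insert 16: [16]
Insert 23: [23, 16]
Insert 42: [42, 16, 23]
Insert 27: [42, 27, 23, 16]
Insert 2: [42, 27, 23, 16, 2]

Final heap: [42, 27, 23, 16, 2]


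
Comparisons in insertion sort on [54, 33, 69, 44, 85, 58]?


Algorithm: insertion sort
Input: [54, 33, 69, 44, 85, 58]
Sorted: [33, 44, 54, 58, 69, 85]

9


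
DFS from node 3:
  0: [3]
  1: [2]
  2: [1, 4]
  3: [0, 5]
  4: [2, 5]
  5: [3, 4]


Visit 3, push [5, 0]
Visit 0, push []
Visit 5, push [4]
Visit 4, push [2]
Visit 2, push [1]
Visit 1, push []

DFS order: [3, 0, 5, 4, 2, 1]


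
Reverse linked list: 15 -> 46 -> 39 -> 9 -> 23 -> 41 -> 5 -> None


Step 1: curr=15, set curr.next=prev(None) | reversed so far: 15
Step 2: curr=46, set curr.next=prev(15) | reversed so far: 46 -> 15
Step 3: curr=39, set curr.next=prev(46) | reversed so far: 39 -> 46 -> 15
Step 4: curr=9, set curr.next=prev(39) | reversed so far: 9 -> 39 -> 46 -> 15
Step 5: curr=23, set curr.next=prev(9) | reversed so far: 23 -> 9 -> 39 -> 46 -> 15
Step 6: curr=41, set curr.next=prev(23) | reversed so far: 41 -> 23 -> 9 -> 39 -> 46 -> 15
Step 7: curr=5, set curr.next=prev(41) | reversed so far: 5 -> 41 -> 23 -> 9 -> 39 -> 46 -> 15

5 -> 41 -> 23 -> 9 -> 39 -> 46 -> 15 -> None


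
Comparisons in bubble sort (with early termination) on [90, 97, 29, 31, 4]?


Algorithm: bubble sort (with early termination)
Input: [90, 97, 29, 31, 4]
Sorted: [4, 29, 31, 90, 97]

10


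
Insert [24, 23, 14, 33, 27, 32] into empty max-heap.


Insert 24: [24]
Insert 23: [24, 23]
Insert 14: [24, 23, 14]
Insert 33: [33, 24, 14, 23]
Insert 27: [33, 27, 14, 23, 24]
Insert 32: [33, 27, 32, 23, 24, 14]

Final heap: [33, 27, 32, 23, 24, 14]


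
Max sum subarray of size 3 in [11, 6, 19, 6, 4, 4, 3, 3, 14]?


[0:3]: 36
[1:4]: 31
[2:5]: 29
[3:6]: 14
[4:7]: 11
[5:8]: 10
[6:9]: 20

Max: 36 at [0:3]


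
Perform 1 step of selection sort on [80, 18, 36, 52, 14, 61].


Initial: [80, 18, 36, 52, 14, 61]
Step 1: min=14 at 4
  Swap: [14, 18, 36, 52, 80, 61]

After 1 step: [14, 18, 36, 52, 80, 61]


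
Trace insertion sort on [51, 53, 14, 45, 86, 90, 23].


Initial: [51, 53, 14, 45, 86, 90, 23]
Insert 53: [51, 53, 14, 45, 86, 90, 23]
Insert 14: [14, 51, 53, 45, 86, 90, 23]
Insert 45: [14, 45, 51, 53, 86, 90, 23]
Insert 86: [14, 45, 51, 53, 86, 90, 23]
Insert 90: [14, 45, 51, 53, 86, 90, 23]
Insert 23: [14, 23, 45, 51, 53, 86, 90]

Sorted: [14, 23, 45, 51, 53, 86, 90]


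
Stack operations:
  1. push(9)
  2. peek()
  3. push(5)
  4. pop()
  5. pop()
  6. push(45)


push(9) -> [9]
peek()->9
push(5) -> [9, 5]
pop()->5, [9]
pop()->9, []
push(45) -> [45]

Final stack: [45]


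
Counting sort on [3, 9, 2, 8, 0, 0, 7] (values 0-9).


Input: [3, 9, 2, 8, 0, 0, 7]
Counts: [2, 0, 1, 1, 0, 0, 0, 1, 1, 1]

Sorted: [0, 0, 2, 3, 7, 8, 9]


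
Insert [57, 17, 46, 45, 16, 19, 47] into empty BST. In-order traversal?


Insert 57: root
Insert 17: L from 57
Insert 46: L from 57 -> R from 17
Insert 45: L from 57 -> R from 17 -> L from 46
Insert 16: L from 57 -> L from 17
Insert 19: L from 57 -> R from 17 -> L from 46 -> L from 45
Insert 47: L from 57 -> R from 17 -> R from 46

In-order: [16, 17, 19, 45, 46, 47, 57]


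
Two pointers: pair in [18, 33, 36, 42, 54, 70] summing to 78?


lo=0(18)+hi=5(70)=88
lo=0(18)+hi=4(54)=72
lo=1(33)+hi=4(54)=87
lo=1(33)+hi=3(42)=75
lo=2(36)+hi=3(42)=78

Yes: 36+42=78


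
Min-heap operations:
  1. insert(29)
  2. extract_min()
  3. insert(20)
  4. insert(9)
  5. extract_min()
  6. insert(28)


insert(29) -> [29]
extract_min()->29, []
insert(20) -> [20]
insert(9) -> [9, 20]
extract_min()->9, [20]
insert(28) -> [20, 28]

Final heap: [20, 28]


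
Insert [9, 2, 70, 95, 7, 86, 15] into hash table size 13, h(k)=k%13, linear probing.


Insert 9: h=9 -> slot 9
Insert 2: h=2 -> slot 2
Insert 70: h=5 -> slot 5
Insert 95: h=4 -> slot 4
Insert 7: h=7 -> slot 7
Insert 86: h=8 -> slot 8
Insert 15: h=2, 1 probes -> slot 3

Table: [None, None, 2, 15, 95, 70, None, 7, 86, 9, None, None, None]


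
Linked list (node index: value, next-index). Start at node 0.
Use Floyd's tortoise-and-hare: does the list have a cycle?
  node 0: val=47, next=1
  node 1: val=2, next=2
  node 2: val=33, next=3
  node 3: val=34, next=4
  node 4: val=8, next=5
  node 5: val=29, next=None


Floyd's tortoise (slow, +1) and hare (fast, +2):
  init: slow=0, fast=0
  step 1: slow=1, fast=2
  step 2: slow=2, fast=4
  step 3: fast 4->5->None, no cycle

Cycle: no


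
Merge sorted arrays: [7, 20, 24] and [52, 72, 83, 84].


Take 7 from A
Take 20 from A
Take 24 from A

Merged: [7, 20, 24, 52, 72, 83, 84]


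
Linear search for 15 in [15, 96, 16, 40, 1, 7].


i=0: 15==15 found!

Found at 0, 1 comps


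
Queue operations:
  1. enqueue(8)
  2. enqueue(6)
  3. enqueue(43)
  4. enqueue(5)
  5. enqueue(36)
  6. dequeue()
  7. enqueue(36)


enqueue(8) -> [8]
enqueue(6) -> [8, 6]
enqueue(43) -> [8, 6, 43]
enqueue(5) -> [8, 6, 43, 5]
enqueue(36) -> [8, 6, 43, 5, 36]
dequeue()->8, [6, 43, 5, 36]
enqueue(36) -> [6, 43, 5, 36, 36]

Final queue: [6, 43, 5, 36, 36]


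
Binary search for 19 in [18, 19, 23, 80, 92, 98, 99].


Step 1: lo=0, hi=6, mid=3, val=80
Step 2: lo=0, hi=2, mid=1, val=19

Found at index 1


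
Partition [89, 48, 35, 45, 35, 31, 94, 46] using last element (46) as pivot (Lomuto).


Pivot: 46
  35 <= 46: swap -> [35, 48, 89, 45, 35, 31, 94, 46]
  45 <= 46: swap -> [35, 45, 89, 48, 35, 31, 94, 46]
  35 <= 46: swap -> [35, 45, 35, 48, 89, 31, 94, 46]
  31 <= 46: swap -> [35, 45, 35, 31, 89, 48, 94, 46]
Place pivot at 4: [35, 45, 35, 31, 46, 48, 94, 89]

Partitioned: [35, 45, 35, 31, 46, 48, 94, 89]


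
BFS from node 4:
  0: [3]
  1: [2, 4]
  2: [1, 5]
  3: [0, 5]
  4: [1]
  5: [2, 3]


Visit 4, enqueue [1]
Visit 1, enqueue [2]
Visit 2, enqueue [5]
Visit 5, enqueue [3]
Visit 3, enqueue [0]
Visit 0, enqueue []

BFS order: [4, 1, 2, 5, 3, 0]


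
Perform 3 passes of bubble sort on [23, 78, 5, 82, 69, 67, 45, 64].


Initial: [23, 78, 5, 82, 69, 67, 45, 64]
Pass 1: [23, 5, 78, 69, 67, 45, 64, 82] (5 swaps)
Pass 2: [5, 23, 69, 67, 45, 64, 78, 82] (5 swaps)
Pass 3: [5, 23, 67, 45, 64, 69, 78, 82] (3 swaps)

After 3 passes: [5, 23, 67, 45, 64, 69, 78, 82]


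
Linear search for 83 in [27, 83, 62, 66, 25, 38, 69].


i=0: 27!=83
i=1: 83==83 found!

Found at 1, 2 comps


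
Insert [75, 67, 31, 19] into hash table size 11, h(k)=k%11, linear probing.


Insert 75: h=9 -> slot 9
Insert 67: h=1 -> slot 1
Insert 31: h=9, 1 probes -> slot 10
Insert 19: h=8 -> slot 8

Table: [None, 67, None, None, None, None, None, None, 19, 75, 31]


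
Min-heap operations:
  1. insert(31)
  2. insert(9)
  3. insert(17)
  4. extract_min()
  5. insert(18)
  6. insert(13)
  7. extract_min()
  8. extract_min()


insert(31) -> [31]
insert(9) -> [9, 31]
insert(17) -> [9, 31, 17]
extract_min()->9, [17, 31]
insert(18) -> [17, 31, 18]
insert(13) -> [13, 17, 18, 31]
extract_min()->13, [17, 31, 18]
extract_min()->17, [18, 31]

Final heap: [18, 31]


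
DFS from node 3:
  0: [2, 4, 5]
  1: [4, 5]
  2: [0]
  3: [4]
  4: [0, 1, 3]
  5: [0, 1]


Visit 3, push [4]
Visit 4, push [1, 0]
Visit 0, push [5, 2]
Visit 2, push []
Visit 5, push [1]
Visit 1, push []

DFS order: [3, 4, 0, 2, 5, 1]


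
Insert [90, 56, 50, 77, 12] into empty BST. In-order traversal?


Insert 90: root
Insert 56: L from 90
Insert 50: L from 90 -> L from 56
Insert 77: L from 90 -> R from 56
Insert 12: L from 90 -> L from 56 -> L from 50

In-order: [12, 50, 56, 77, 90]


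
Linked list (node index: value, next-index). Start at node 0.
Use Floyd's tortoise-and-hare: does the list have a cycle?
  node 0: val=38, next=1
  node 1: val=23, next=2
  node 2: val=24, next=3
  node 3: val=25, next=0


Floyd's tortoise (slow, +1) and hare (fast, +2):
  init: slow=0, fast=0
  step 1: slow=1, fast=2
  step 2: slow=2, fast=0
  step 3: slow=3, fast=2
  step 4: slow=0, fast=0
  slow == fast at node 0: cycle detected

Cycle: yes


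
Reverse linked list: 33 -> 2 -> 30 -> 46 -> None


Step 1: curr=33, set curr.next=prev(None) | reversed so far: 33
Step 2: curr=2, set curr.next=prev(33) | reversed so far: 2 -> 33
Step 3: curr=30, set curr.next=prev(2) | reversed so far: 30 -> 2 -> 33
Step 4: curr=46, set curr.next=prev(30) | reversed so far: 46 -> 30 -> 2 -> 33

46 -> 30 -> 2 -> 33 -> None


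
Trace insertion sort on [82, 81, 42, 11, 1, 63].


Initial: [82, 81, 42, 11, 1, 63]
Insert 81: [81, 82, 42, 11, 1, 63]
Insert 42: [42, 81, 82, 11, 1, 63]
Insert 11: [11, 42, 81, 82, 1, 63]
Insert 1: [1, 11, 42, 81, 82, 63]
Insert 63: [1, 11, 42, 63, 81, 82]

Sorted: [1, 11, 42, 63, 81, 82]


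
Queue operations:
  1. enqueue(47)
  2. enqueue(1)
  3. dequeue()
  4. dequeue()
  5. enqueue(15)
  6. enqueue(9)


enqueue(47) -> [47]
enqueue(1) -> [47, 1]
dequeue()->47, [1]
dequeue()->1, []
enqueue(15) -> [15]
enqueue(9) -> [15, 9]

Final queue: [15, 9]


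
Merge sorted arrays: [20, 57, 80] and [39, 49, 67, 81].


Take 20 from A
Take 39 from B
Take 49 from B
Take 57 from A
Take 67 from B
Take 80 from A

Merged: [20, 39, 49, 57, 67, 80, 81]


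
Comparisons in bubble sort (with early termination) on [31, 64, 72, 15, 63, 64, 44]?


Algorithm: bubble sort (with early termination)
Input: [31, 64, 72, 15, 63, 64, 44]
Sorted: [15, 31, 44, 63, 64, 64, 72]

20


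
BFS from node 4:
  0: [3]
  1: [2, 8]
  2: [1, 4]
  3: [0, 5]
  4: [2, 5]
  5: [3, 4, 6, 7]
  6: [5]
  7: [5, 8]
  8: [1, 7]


Visit 4, enqueue [2, 5]
Visit 2, enqueue [1]
Visit 5, enqueue [3, 6, 7]
Visit 1, enqueue [8]
Visit 3, enqueue [0]
Visit 6, enqueue []
Visit 7, enqueue []
Visit 8, enqueue []
Visit 0, enqueue []

BFS order: [4, 2, 5, 1, 3, 6, 7, 8, 0]


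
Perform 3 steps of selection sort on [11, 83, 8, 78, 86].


Initial: [11, 83, 8, 78, 86]
Step 1: min=8 at 2
  Swap: [8, 83, 11, 78, 86]
Step 2: min=11 at 2
  Swap: [8, 11, 83, 78, 86]
Step 3: min=78 at 3
  Swap: [8, 11, 78, 83, 86]

After 3 steps: [8, 11, 78, 83, 86]


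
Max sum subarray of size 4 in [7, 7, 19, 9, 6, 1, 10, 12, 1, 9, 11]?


[0:4]: 42
[1:5]: 41
[2:6]: 35
[3:7]: 26
[4:8]: 29
[5:9]: 24
[6:10]: 32
[7:11]: 33

Max: 42 at [0:4]


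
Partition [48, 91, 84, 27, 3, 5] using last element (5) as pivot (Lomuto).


Pivot: 5
  3 <= 5: swap -> [3, 91, 84, 27, 48, 5]
Place pivot at 1: [3, 5, 84, 27, 48, 91]

Partitioned: [3, 5, 84, 27, 48, 91]


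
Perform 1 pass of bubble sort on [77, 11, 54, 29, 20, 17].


Initial: [77, 11, 54, 29, 20, 17]
Pass 1: [11, 54, 29, 20, 17, 77] (5 swaps)

After 1 pass: [11, 54, 29, 20, 17, 77]
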